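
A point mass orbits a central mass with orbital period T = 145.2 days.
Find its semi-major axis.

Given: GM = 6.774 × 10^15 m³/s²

Convert to SI: T = 145.2 days = 1.25453e+07 s.
Invert Kepler's third law: a = (GM · T² / (4π²))^(1/3).
Substituting T = 1.25453e+07 s and GM = 6.774e+15 m³/s²:
a = (6.774e+15 · (1.25453e+07)² / (4π²))^(1/3) m
a ≈ 3e+09 m = 3 Gm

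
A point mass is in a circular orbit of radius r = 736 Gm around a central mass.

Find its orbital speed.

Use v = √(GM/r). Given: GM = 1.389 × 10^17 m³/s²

Convert to SI: r = 736 Gm = 7.36e+11 m.
For a circular orbit, gravity supplies the centripetal force, so v = √(GM / r).
v = √(1.389e+17 / 7.36e+11) m/s ≈ 434.4 m/s = 434.4 m/s.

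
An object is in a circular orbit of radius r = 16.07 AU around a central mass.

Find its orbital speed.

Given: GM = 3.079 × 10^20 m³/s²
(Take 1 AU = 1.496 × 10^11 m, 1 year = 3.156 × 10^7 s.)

Convert to SI: r = 16.07 AU = 2.40407e+12 m.
For a circular orbit, gravity supplies the centripetal force, so v = √(GM / r).
v = √(3.079e+20 / 2.40407e+12) m/s ≈ 1.132e+04 m/s = 2.387 AU/year.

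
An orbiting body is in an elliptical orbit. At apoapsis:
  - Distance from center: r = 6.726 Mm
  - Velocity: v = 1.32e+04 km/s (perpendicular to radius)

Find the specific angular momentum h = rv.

Convert to SI: r = 6.726 Mm = 6.726e+06 m; v = 1.32e+04 km/s = 1.32e+07 m/s.
With v perpendicular to r, h = r · v.
h = 6.726e+06 · 1.32e+07 m²/s ≈ 8.878e+13 m²/s.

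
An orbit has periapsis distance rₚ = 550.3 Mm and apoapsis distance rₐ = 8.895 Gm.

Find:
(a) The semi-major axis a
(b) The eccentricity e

Convert to SI: rₚ = 550.3 Mm = 5.503e+08 m; rₐ = 8.895 Gm = 8.895e+09 m.
(a) a = (rₚ + rₐ) / 2 = (5.503e+08 + 8.895e+09) / 2 ≈ 4.723e+09 m = 4.723 Gm.
(b) e = (rₐ − rₚ) / (rₐ + rₚ) = (8.895e+09 − 5.503e+08) / (8.895e+09 + 5.503e+08) ≈ 0.8835.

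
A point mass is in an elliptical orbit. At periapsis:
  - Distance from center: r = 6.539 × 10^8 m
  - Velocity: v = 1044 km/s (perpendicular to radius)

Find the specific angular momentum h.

Convert to SI: v = 1044 km/s = 1.044e+06 m/s.
With v perpendicular to r, h = r · v.
h = 6.539e+08 · 1.044e+06 m²/s ≈ 6.827e+14 m²/s.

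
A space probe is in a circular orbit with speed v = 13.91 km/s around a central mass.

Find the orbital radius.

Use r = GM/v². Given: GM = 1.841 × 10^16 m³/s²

Convert to SI: v = 13.91 km/s = 13910 m/s.
For a circular orbit, v² = GM / r, so r = GM / v².
r = 1.841e+16 / (13910)² m ≈ 9.515e+07 m = 95.15 Mm.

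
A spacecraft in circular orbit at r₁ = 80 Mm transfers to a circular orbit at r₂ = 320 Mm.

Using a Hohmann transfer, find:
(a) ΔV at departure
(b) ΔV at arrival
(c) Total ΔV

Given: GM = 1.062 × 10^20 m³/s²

Convert to SI: r₁ = 80 Mm = 8e+07 m; r₂ = 320 Mm = 3.2e+08 m.
Transfer semi-major axis: a_t = (r₁ + r₂)/2 = (8e+07 + 3.2e+08)/2 = 2e+08 m.
Circular speeds: v₁ = √(GM/r₁) = 1.15217e+06 m/s, v₂ = √(GM/r₂) = 576086 m/s.
Transfer speeds (vis-viva v² = GM(2/r − 1/a_t)): v₁ᵗ = 1.45739e+06 m/s, v₂ᵗ = 364349 m/s.
(a) ΔV₁ = |v₁ᵗ − v₁| ≈ 3.052e+05 m/s = 305.2 km/s.
(b) ΔV₂ = |v₂ − v₂ᵗ| ≈ 2.117e+05 m/s = 211.7 km/s.
(c) ΔV_total = ΔV₁ + ΔV₂ ≈ 5.17e+05 m/s = 517 km/s.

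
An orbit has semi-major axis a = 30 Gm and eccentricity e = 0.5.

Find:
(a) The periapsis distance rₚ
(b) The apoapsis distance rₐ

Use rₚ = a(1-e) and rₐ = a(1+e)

Convert to SI: a = 30 Gm = 3e+10 m.
(a) rₚ = a(1 − e) = 3e+10 · (1 − 0.5) = 3e+10 · 0.5 ≈ 1.5e+10 m = 15 Gm.
(b) rₐ = a(1 + e) = 3e+10 · (1 + 0.5) = 3e+10 · 1.5 ≈ 4.5e+10 m = 45 Gm.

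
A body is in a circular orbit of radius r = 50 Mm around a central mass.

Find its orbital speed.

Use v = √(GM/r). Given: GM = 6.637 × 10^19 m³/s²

Convert to SI: r = 50 Mm = 5e+07 m.
For a circular orbit, gravity supplies the centripetal force, so v = √(GM / r).
v = √(6.637e+19 / 5e+07) m/s ≈ 1.152e+06 m/s = 1152 km/s.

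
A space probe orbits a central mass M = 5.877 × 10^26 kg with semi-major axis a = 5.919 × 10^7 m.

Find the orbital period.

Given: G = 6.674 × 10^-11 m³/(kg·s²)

GM = G · M = 6.674e-11 · 5.877e+26 = 3.92231e+16 m³/s².
Kepler's third law: T = 2π √(a³ / GM).
Substituting a = 5.919e+07 m and GM = 3.92231e+16 m³/s²:
T = 2π √((5.919e+07)³ / 3.92231e+16) s
T ≈ 1.445e+04 s = 4.013 hours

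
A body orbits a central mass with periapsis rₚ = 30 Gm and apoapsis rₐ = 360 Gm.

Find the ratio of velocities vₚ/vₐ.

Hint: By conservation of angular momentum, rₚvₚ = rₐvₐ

Convert to SI: rₚ = 30 Gm = 3e+10 m; rₐ = 360 Gm = 3.6e+11 m.
Conservation of angular momentum gives rₚvₚ = rₐvₐ, so vₚ/vₐ = rₐ/rₚ.
vₚ/vₐ = 3.6e+11 / 3e+10 ≈ 12.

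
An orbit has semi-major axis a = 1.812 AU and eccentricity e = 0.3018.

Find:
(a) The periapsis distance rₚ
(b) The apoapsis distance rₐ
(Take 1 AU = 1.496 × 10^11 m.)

Convert to SI: a = 1.812 AU = 2.71075e+11 m.
(a) rₚ = a(1 − e) = 2.71075e+11 · (1 − 0.3018) = 2.71075e+11 · 0.6982 ≈ 1.893e+11 m = 1.265 AU.
(b) rₐ = a(1 + e) = 2.71075e+11 · (1 + 0.3018) = 2.71075e+11 · 1.3018 ≈ 3.529e+11 m = 2.359 AU.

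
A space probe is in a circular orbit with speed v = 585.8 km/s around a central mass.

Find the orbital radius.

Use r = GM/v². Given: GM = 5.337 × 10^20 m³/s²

Convert to SI: v = 585.8 km/s = 585800 m/s.
For a circular orbit, v² = GM / r, so r = GM / v².
r = 5.337e+20 / (585800)² m ≈ 1.555e+09 m = 1.555 Gm.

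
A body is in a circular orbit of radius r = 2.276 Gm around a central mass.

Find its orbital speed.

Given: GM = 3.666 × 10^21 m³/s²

Convert to SI: r = 2.276 Gm = 2.276e+09 m.
For a circular orbit, gravity supplies the centripetal force, so v = √(GM / r).
v = √(3.666e+21 / 2.276e+09) m/s ≈ 1.269e+06 m/s = 1269 km/s.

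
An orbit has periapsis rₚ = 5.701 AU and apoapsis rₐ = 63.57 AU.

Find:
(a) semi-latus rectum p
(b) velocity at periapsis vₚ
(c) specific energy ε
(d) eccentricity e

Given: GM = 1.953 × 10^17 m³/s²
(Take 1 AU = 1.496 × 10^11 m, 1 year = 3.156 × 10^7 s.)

Convert to SI: rₚ = 5.701 AU = 8.5287e+11 m; rₐ = 63.57 AU = 9.51007e+12 m.
(a) From a = (rₚ + rₐ)/2 = 5.18147e+12 m and e = (rₐ − rₚ)/(rₐ + rₚ) = 0.8354, p = a(1 − e²) = 5.18147e+12 · (1 − (0.8354)²) ≈ 1.565e+12 m
(b) With a = (rₚ + rₐ)/2 = 5.18147e+12 m, vₚ = √(GM (2/rₚ − 1/a)) = √(1.953e+17 · (2/8.5287e+11 − 1/5.18147e+12)) m/s ≈ 648.3 m/s
(c) With a = (rₚ + rₐ)/2 = 5.18147e+12 m, ε = −GM/(2a) = −1.953e+17/(2 · 5.18147e+12) J/kg ≈ -1.885e+04 J/kg
(d) e = (rₐ − rₚ)/(rₐ + rₚ) = (9.51007e+12 − 8.5287e+11)/(9.51007e+12 + 8.5287e+11) ≈ 0.8354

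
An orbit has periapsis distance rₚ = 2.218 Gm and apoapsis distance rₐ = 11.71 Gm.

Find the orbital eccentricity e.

Convert to SI: rₚ = 2.218 Gm = 2.218e+09 m; rₐ = 11.71 Gm = 1.171e+10 m.
e = (rₐ − rₚ) / (rₐ + rₚ).
e = (1.171e+10 − 2.218e+09) / (1.171e+10 + 2.218e+09) = 9.492e+09 / 1.3928e+10 ≈ 0.6815.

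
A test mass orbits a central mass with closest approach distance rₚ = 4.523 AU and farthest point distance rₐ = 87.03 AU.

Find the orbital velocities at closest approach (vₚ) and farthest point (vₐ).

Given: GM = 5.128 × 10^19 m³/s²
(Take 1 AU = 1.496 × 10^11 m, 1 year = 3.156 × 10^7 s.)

Convert to SI: rₚ = 4.523 AU = 6.76641e+11 m; rₐ = 87.03 AU = 1.30197e+13 m.
Use the vis-viva equation v² = GM(2/r − 1/a) with a = (rₚ + rₐ)/2 = (6.76641e+11 + 1.30197e+13)/2 = 6.84816e+12 m.
vₚ = √(GM · (2/rₚ − 1/a)) = √(5.128e+19 · (2/6.76641e+11 − 1/6.84816e+12)) m/s ≈ 1.2e+04 m/s = 2.532 AU/year.
vₐ = √(GM · (2/rₐ − 1/a)) = √(5.128e+19 · (2/1.30197e+13 − 1/6.84816e+12)) m/s ≈ 623.8 m/s = 0.1316 AU/year.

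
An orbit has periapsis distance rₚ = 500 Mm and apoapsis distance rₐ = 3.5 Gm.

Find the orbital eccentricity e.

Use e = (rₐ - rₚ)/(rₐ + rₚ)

Convert to SI: rₚ = 500 Mm = 5e+08 m; rₐ = 3.5 Gm = 3.5e+09 m.
e = (rₐ − rₚ) / (rₐ + rₚ).
e = (3.5e+09 − 5e+08) / (3.5e+09 + 5e+08) = 3e+09 / 4e+09 ≈ 0.75.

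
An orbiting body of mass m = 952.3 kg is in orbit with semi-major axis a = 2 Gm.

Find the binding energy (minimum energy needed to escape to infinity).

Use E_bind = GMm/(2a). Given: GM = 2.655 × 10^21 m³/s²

Convert to SI: a = 2 Gm = 2e+09 m.
Total orbital energy is E = −GMm/(2a); binding energy is E_bind = −E = GMm/(2a).
E_bind = 2.655e+21 · 952.3 / (2 · 2e+09) J ≈ 6.321e+14 J = 632.1 TJ.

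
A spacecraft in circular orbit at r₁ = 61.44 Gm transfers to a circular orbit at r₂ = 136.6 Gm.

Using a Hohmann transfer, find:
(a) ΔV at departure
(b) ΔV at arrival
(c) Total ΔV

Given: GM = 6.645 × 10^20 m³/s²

Convert to SI: r₁ = 61.44 Gm = 6.144e+10 m; r₂ = 136.6 Gm = 1.366e+11 m.
Transfer semi-major axis: a_t = (r₁ + r₂)/2 = (6.144e+10 + 1.366e+11)/2 = 9.902e+10 m.
Circular speeds: v₁ = √(GM/r₁) = 103997 m/s, v₂ = √(GM/r₂) = 69746.5 m/s.
Transfer speeds (vis-viva v² = GM(2/r − 1/a_t)): v₁ᵗ = 122148 m/s, v₂ᵗ = 54939.7 m/s.
(a) ΔV₁ = |v₁ᵗ − v₁| ≈ 1.815e+04 m/s = 18.15 km/s.
(b) ΔV₂ = |v₂ − v₂ᵗ| ≈ 1.481e+04 m/s = 14.81 km/s.
(c) ΔV_total = ΔV₁ + ΔV₂ ≈ 3.296e+04 m/s = 32.96 km/s.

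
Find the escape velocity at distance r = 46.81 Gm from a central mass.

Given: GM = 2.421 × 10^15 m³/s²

Convert to SI: r = 46.81 Gm = 4.681e+10 m.
Escape velocity comes from setting total energy to zero: ½v² − GM/r = 0 ⇒ v_esc = √(2GM / r).
v_esc = √(2 · 2.421e+15 / 4.681e+10) m/s ≈ 321.6 m/s = 321.6 m/s.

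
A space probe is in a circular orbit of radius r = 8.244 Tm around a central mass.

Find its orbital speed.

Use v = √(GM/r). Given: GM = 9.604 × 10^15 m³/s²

Convert to SI: r = 8.244 Tm = 8.244e+12 m.
For a circular orbit, gravity supplies the centripetal force, so v = √(GM / r).
v = √(9.604e+15 / 8.244e+12) m/s ≈ 34.13 m/s = 34.13 m/s.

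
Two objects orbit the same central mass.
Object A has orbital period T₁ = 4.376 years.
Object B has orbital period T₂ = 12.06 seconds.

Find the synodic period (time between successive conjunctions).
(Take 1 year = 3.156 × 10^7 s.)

Convert to SI: T₁ = 4.376 years = 1.38107e+08 s.
T_syn = |T₁ · T₂ / (T₁ − T₂)|.
T_syn = |1.38107e+08 · 12.06 / (1.38107e+08 − 12.06)| s ≈ 12.06 s = 12.06 seconds.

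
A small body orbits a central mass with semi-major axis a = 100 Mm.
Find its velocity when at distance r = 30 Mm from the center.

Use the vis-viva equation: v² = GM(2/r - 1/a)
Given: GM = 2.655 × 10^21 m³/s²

Convert to SI: a = 100 Mm = 1e+08 m; r = 30 Mm = 3e+07 m.
Vis-viva: v = √(GM · (2/r − 1/a)).
2/r − 1/a = 2/3e+07 − 1/1e+08 = 5.66667e-08 m⁻¹.
v = √(2.655e+21 · 5.66667e-08) m/s ≈ 1.227e+07 m/s = 1.227e+04 km/s.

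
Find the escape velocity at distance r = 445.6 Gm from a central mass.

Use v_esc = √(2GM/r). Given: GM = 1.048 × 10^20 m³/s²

Convert to SI: r = 445.6 Gm = 4.456e+11 m.
Escape velocity comes from setting total energy to zero: ½v² − GM/r = 0 ⇒ v_esc = √(2GM / r).
v_esc = √(2 · 1.048e+20 / 4.456e+11) m/s ≈ 2.169e+04 m/s = 21.69 km/s.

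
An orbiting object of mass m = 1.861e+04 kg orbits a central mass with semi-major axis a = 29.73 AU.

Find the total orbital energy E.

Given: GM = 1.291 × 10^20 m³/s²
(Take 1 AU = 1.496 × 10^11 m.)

Convert to SI: a = 29.73 AU = 4.44761e+12 m.
E = −GMm / (2a).
E = −1.291e+20 · 1.861e+04 / (2 · 4.44761e+12) J ≈ -2.701e+11 J = -270.1 GJ.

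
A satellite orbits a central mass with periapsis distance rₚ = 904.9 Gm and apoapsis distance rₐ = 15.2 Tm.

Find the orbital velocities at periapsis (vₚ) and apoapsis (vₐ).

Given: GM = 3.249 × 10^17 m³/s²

Convert to SI: rₚ = 904.9 Gm = 9.049e+11 m; rₐ = 15.2 Tm = 1.52e+13 m.
Use the vis-viva equation v² = GM(2/r − 1/a) with a = (rₚ + rₐ)/2 = (9.049e+11 + 1.52e+13)/2 = 8.05245e+12 m.
vₚ = √(GM · (2/rₚ − 1/a)) = √(3.249e+17 · (2/9.049e+11 − 1/8.05245e+12)) m/s ≈ 823.3 m/s = 823.3 m/s.
vₐ = √(GM · (2/rₐ − 1/a)) = √(3.249e+17 · (2/1.52e+13 − 1/8.05245e+12)) m/s ≈ 49.01 m/s = 49.01 m/s.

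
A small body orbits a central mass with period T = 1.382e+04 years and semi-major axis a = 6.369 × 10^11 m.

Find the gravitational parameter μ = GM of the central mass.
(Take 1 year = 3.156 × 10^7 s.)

Convert to SI: T = 1.382e+04 years = 4.36159e+11 s.
GM = 4π² · a³ / T².
GM = 4π² · (6.369e+11)³ / (4.36159e+11)² m³/s² ≈ 5.361e+13 m³/s² = 5.361 × 10^13 m³/s².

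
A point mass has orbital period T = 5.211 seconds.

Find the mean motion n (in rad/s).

n = 2π / T.
n = 2π / 5.211 s ≈ 1.206 rad/s.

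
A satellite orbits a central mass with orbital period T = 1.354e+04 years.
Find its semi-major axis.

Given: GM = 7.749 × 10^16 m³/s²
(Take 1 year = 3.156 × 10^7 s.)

Convert to SI: T = 1.354e+04 years = 4.27322e+11 s.
Invert Kepler's third law: a = (GM · T² / (4π²))^(1/3).
Substituting T = 4.27322e+11 s and GM = 7.749e+16 m³/s²:
a = (7.749e+16 · (4.27322e+11)² / (4π²))^(1/3) m
a ≈ 7.103e+12 m = 7.103 Tm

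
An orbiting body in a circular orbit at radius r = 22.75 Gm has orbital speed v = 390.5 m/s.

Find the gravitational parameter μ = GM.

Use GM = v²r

Convert to SI: r = 22.75 Gm = 2.275e+10 m.
For a circular orbit v² = GM/r, so GM = v² · r.
GM = (390.5)² · 2.275e+10 m³/s² ≈ 3.469e+15 m³/s² = 3.469 × 10^15 m³/s².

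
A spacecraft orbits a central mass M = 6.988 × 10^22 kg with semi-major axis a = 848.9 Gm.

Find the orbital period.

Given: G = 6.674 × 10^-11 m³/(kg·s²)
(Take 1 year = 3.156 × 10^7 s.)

Convert to SI: a = 848.9 Gm = 8.489e+11 m.
GM = G · M = 6.674e-11 · 6.988e+22 = 4.66379e+12 m³/s².
Kepler's third law: T = 2π √(a³ / GM).
Substituting a = 8.489e+11 m and GM = 4.66379e+12 m³/s²:
T = 2π √((8.489e+11)³ / 4.66379e+12) s
T ≈ 2.276e+12 s = 7.21e+04 years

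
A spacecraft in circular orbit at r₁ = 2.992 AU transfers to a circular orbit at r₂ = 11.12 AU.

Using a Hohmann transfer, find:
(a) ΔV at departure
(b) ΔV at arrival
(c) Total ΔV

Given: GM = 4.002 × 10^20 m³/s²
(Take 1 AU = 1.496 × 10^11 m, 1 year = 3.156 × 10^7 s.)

Convert to SI: r₁ = 2.992 AU = 4.47603e+11 m; r₂ = 11.12 AU = 1.66355e+12 m.
Transfer semi-major axis: a_t = (r₁ + r₂)/2 = (4.47603e+11 + 1.66355e+12)/2 = 1.05558e+12 m.
Circular speeds: v₁ = √(GM/r₁) = 29901.4 m/s, v₂ = √(GM/r₂) = 15510.3 m/s.
Transfer speeds (vis-viva v² = GM(2/r − 1/a_t)): v₁ᵗ = 37537.5 m/s, v₂ᵗ = 10100 m/s.
(a) ΔV₁ = |v₁ᵗ − v₁| ≈ 7636 m/s = 1.611 AU/year.
(b) ΔV₂ = |v₂ − v₂ᵗ| ≈ 5410 m/s = 1.141 AU/year.
(c) ΔV_total = ΔV₁ + ΔV₂ ≈ 1.305e+04 m/s = 2.752 AU/year.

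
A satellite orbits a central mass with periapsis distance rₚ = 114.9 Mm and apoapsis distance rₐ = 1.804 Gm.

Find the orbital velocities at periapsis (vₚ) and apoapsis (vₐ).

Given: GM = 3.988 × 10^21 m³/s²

Convert to SI: rₚ = 114.9 Mm = 1.149e+08 m; rₐ = 1.804 Gm = 1.804e+09 m.
Use the vis-viva equation v² = GM(2/r − 1/a) with a = (rₚ + rₐ)/2 = (1.149e+08 + 1.804e+09)/2 = 9.5945e+08 m.
vₚ = √(GM · (2/rₚ − 1/a)) = √(3.988e+21 · (2/1.149e+08 − 1/9.5945e+08)) m/s ≈ 8.078e+06 m/s = 8078 km/s.
vₐ = √(GM · (2/rₐ − 1/a)) = √(3.988e+21 · (2/1.804e+09 − 1/9.5945e+08)) m/s ≈ 5.145e+05 m/s = 514.5 km/s.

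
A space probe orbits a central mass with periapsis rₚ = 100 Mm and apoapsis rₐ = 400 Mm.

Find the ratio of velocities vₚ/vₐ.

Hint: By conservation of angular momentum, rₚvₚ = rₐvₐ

Convert to SI: rₚ = 100 Mm = 1e+08 m; rₐ = 400 Mm = 4e+08 m.
Conservation of angular momentum gives rₚvₚ = rₐvₐ, so vₚ/vₐ = rₐ/rₚ.
vₚ/vₐ = 4e+08 / 1e+08 ≈ 4.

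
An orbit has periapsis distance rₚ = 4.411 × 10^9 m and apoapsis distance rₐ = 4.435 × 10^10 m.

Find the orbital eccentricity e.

e = (rₐ − rₚ) / (rₐ + rₚ).
e = (4.435e+10 − 4.411e+09) / (4.435e+10 + 4.411e+09) = 3.9939e+10 / 4.8761e+10 ≈ 0.8191.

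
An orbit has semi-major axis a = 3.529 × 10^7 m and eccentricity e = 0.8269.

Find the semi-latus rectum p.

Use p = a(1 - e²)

p = a (1 − e²).
p = 3.529e+07 · (1 − (0.8269)²) = 3.529e+07 · 0.316236 ≈ 1.116e+07 m = 1.116 × 10^7 m.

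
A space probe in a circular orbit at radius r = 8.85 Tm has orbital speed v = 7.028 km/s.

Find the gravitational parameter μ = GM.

Convert to SI: r = 8.85 Tm = 8.85e+12 m; v = 7.028 km/s = 7028 m/s.
For a circular orbit v² = GM/r, so GM = v² · r.
GM = (7028)² · 8.85e+12 m³/s² ≈ 4.371e+20 m³/s² = 4.371 × 10^20 m³/s².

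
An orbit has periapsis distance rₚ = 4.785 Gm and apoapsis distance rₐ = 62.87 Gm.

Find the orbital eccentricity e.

Convert to SI: rₚ = 4.785 Gm = 4.785e+09 m; rₐ = 62.87 Gm = 6.287e+10 m.
e = (rₐ − rₚ) / (rₐ + rₚ).
e = (6.287e+10 − 4.785e+09) / (6.287e+10 + 4.785e+09) = 5.8085e+10 / 6.7655e+10 ≈ 0.8585.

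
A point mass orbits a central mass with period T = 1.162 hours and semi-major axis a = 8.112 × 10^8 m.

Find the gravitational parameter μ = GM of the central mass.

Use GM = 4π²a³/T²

Convert to SI: T = 1.162 hours = 4183.2 s.
GM = 4π² · a³ / T².
GM = 4π² · (8.112e+08)³ / (4183.2)² m³/s² ≈ 1.204e+21 m³/s² = 1.204 × 10^21 m³/s².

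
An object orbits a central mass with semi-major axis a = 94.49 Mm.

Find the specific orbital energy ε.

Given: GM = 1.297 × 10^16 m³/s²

Convert to SI: a = 94.49 Mm = 9.449e+07 m.
ε = −GM / (2a).
ε = −1.297e+16 / (2 · 9.449e+07) J/kg ≈ -6.863e+07 J/kg = -68.63 MJ/kg.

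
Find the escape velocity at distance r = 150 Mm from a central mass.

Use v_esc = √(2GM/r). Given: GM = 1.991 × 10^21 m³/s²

Convert to SI: r = 150 Mm = 1.5e+08 m.
Escape velocity comes from setting total energy to zero: ½v² − GM/r = 0 ⇒ v_esc = √(2GM / r).
v_esc = √(2 · 1.991e+21 / 1.5e+08) m/s ≈ 5.152e+06 m/s = 5152 km/s.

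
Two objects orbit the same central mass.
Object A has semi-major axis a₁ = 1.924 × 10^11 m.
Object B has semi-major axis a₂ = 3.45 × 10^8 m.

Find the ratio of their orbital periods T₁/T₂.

From Kepler's third law, (T₁/T₂)² = (a₁/a₂)³, so T₁/T₂ = (a₁/a₂)^(3/2).
a₁/a₂ = 1.924e+11 / 3.45e+08 = 557.681.
T₁/T₂ = (557.681)^(3/2) ≈ 1.317e+04.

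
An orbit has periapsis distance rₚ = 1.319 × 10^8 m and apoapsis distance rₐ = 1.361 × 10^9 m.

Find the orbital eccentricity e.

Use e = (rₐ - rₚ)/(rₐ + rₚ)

e = (rₐ − rₚ) / (rₐ + rₚ).
e = (1.361e+09 − 1.319e+08) / (1.361e+09 + 1.319e+08) = 1.2291e+09 / 1.4929e+09 ≈ 0.8233.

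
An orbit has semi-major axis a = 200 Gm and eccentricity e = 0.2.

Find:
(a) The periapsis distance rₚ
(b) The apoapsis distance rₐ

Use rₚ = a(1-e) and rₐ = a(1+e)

Convert to SI: a = 200 Gm = 2e+11 m.
(a) rₚ = a(1 − e) = 2e+11 · (1 − 0.2) = 2e+11 · 0.8 ≈ 1.6e+11 m = 160 Gm.
(b) rₐ = a(1 + e) = 2e+11 · (1 + 0.2) = 2e+11 · 1.2 ≈ 2.4e+11 m = 240 Gm.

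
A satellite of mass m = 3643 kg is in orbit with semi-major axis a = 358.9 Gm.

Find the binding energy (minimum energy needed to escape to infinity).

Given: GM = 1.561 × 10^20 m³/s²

Convert to SI: a = 358.9 Gm = 3.589e+11 m.
Total orbital energy is E = −GMm/(2a); binding energy is E_bind = −E = GMm/(2a).
E_bind = 1.561e+20 · 3643 / (2 · 3.589e+11) J ≈ 7.922e+11 J = 792.2 GJ.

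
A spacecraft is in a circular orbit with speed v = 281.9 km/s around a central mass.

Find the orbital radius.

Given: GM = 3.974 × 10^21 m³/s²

Convert to SI: v = 281.9 km/s = 281900 m/s.
For a circular orbit, v² = GM / r, so r = GM / v².
r = 3.974e+21 / (281900)² m ≈ 5.001e+10 m = 5.001 × 10^10 m.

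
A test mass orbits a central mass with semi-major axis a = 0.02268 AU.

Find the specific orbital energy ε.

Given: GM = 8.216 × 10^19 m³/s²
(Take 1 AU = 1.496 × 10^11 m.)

Convert to SI: a = 0.02268 AU = 3.39293e+09 m.
ε = −GM / (2a).
ε = −8.216e+19 / (2 · 3.39293e+09) J/kg ≈ -1.211e+10 J/kg = -12.11 GJ/kg.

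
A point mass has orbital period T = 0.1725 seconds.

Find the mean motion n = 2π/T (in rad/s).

n = 2π / T.
n = 2π / 0.1725 s ≈ 36.42 rad/s.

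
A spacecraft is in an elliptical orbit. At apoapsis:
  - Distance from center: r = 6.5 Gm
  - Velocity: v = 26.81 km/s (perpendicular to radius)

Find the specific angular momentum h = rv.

Convert to SI: r = 6.5 Gm = 6.5e+09 m; v = 26.81 km/s = 26810 m/s.
With v perpendicular to r, h = r · v.
h = 6.5e+09 · 26810 m²/s ≈ 1.743e+14 m²/s.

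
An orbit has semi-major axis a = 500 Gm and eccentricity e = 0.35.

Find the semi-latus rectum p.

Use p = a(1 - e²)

Convert to SI: a = 500 Gm = 5e+11 m.
p = a (1 − e²).
p = 5e+11 · (1 − (0.35)²) = 5e+11 · 0.8775 ≈ 4.388e+11 m = 438.8 Gm.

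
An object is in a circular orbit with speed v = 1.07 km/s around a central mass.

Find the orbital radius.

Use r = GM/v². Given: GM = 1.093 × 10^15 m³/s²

Convert to SI: v = 1.07 km/s = 1070 m/s.
For a circular orbit, v² = GM / r, so r = GM / v².
r = 1.093e+15 / (1070)² m ≈ 9.547e+08 m = 9.547 × 10^8 m.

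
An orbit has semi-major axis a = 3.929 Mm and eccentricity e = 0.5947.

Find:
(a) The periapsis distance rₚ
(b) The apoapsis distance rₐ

Convert to SI: a = 3.929 Mm = 3.929e+06 m.
(a) rₚ = a(1 − e) = 3.929e+06 · (1 − 0.5947) = 3.929e+06 · 0.4053 ≈ 1.592e+06 m = 1.592 Mm.
(b) rₐ = a(1 + e) = 3.929e+06 · (1 + 0.5947) = 3.929e+06 · 1.5947 ≈ 6.266e+06 m = 6.266 Mm.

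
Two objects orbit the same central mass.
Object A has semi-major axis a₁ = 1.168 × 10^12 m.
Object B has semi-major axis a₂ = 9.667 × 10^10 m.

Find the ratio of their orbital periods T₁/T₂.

From Kepler's third law, (T₁/T₂)² = (a₁/a₂)³, so T₁/T₂ = (a₁/a₂)^(3/2).
a₁/a₂ = 1.168e+12 / 9.667e+10 = 12.0823.
T₁/T₂ = (12.0823)^(3/2) ≈ 42.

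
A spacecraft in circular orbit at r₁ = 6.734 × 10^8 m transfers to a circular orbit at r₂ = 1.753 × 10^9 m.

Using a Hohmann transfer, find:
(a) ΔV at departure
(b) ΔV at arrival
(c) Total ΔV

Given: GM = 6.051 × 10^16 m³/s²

Transfer semi-major axis: a_t = (r₁ + r₂)/2 = (6.734e+08 + 1.753e+09)/2 = 1.2132e+09 m.
Circular speeds: v₁ = √(GM/r₁) = 9479.32 m/s, v₂ = √(GM/r₂) = 5875.2 m/s.
Transfer speeds (vis-viva v² = GM(2/r − 1/a_t)): v₁ᵗ = 11394.7 m/s, v₂ᵗ = 4377.17 m/s.
(a) ΔV₁ = |v₁ᵗ − v₁| ≈ 1915 m/s = 1.915 km/s.
(b) ΔV₂ = |v₂ − v₂ᵗ| ≈ 1498 m/s = 1.498 km/s.
(c) ΔV_total = ΔV₁ + ΔV₂ ≈ 3413 m/s = 3.413 km/s.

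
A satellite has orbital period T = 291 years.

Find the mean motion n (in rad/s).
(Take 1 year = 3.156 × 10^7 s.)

Convert to SI: T = 291 years = 9.18396e+09 s.
n = 2π / T.
n = 2π / 9.18396e+09 s ≈ 6.841e-10 rad/s.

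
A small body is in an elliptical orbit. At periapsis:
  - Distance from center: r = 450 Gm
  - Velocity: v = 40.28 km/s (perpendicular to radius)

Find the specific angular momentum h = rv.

Convert to SI: r = 450 Gm = 4.5e+11 m; v = 40.28 km/s = 40280 m/s.
With v perpendicular to r, h = r · v.
h = 4.5e+11 · 40280 m²/s ≈ 1.813e+16 m²/s.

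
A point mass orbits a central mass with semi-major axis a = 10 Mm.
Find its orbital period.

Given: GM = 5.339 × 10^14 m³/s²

Convert to SI: a = 10 Mm = 1e+07 m.
Kepler's third law: T = 2π √(a³ / GM).
Substituting a = 1e+07 m and GM = 5.339e+14 m³/s²:
T = 2π √((1e+07)³ / 5.339e+14) s
T ≈ 8599 s = 2.389 hours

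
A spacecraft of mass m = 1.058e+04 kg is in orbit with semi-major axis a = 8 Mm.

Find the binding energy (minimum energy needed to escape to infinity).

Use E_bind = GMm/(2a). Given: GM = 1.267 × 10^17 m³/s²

Convert to SI: a = 8 Mm = 8e+06 m.
Total orbital energy is E = −GMm/(2a); binding energy is E_bind = −E = GMm/(2a).
E_bind = 1.267e+17 · 1.058e+04 / (2 · 8e+06) J ≈ 8.378e+13 J = 83.78 TJ.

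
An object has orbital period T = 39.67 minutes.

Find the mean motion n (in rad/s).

Convert to SI: T = 39.67 minutes = 2380.2 s.
n = 2π / T.
n = 2π / 2380.2 s ≈ 0.00264 rad/s.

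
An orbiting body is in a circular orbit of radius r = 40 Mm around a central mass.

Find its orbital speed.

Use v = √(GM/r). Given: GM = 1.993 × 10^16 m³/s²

Convert to SI: r = 40 Mm = 4e+07 m.
For a circular orbit, gravity supplies the centripetal force, so v = √(GM / r).
v = √(1.993e+16 / 4e+07) m/s ≈ 2.232e+04 m/s = 22.32 km/s.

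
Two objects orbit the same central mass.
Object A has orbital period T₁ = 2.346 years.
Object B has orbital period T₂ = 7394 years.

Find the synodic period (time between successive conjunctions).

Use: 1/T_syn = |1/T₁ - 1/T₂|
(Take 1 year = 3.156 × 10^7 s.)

Convert to SI: T₁ = 2.346 years = 7.40398e+07 s; T₂ = 7394 years = 2.33355e+11 s.
T_syn = |T₁ · T₂ / (T₁ − T₂)|.
T_syn = |7.40398e+07 · 2.33355e+11 / (7.40398e+07 − 2.33355e+11)| s ≈ 7.406e+07 s = 2.347 years.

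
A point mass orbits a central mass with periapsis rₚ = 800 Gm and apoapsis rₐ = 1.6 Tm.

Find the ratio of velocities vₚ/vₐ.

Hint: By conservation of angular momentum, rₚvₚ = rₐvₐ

Convert to SI: rₚ = 800 Gm = 8e+11 m; rₐ = 1.6 Tm = 1.6e+12 m.
Conservation of angular momentum gives rₚvₚ = rₐvₐ, so vₚ/vₐ = rₐ/rₚ.
vₚ/vₐ = 1.6e+12 / 8e+11 ≈ 2.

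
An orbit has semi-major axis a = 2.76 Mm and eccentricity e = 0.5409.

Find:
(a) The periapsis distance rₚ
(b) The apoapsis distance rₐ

Convert to SI: a = 2.76 Mm = 2.76e+06 m.
(a) rₚ = a(1 − e) = 2.76e+06 · (1 − 0.5409) = 2.76e+06 · 0.4591 ≈ 1.267e+06 m = 1.267 Mm.
(b) rₐ = a(1 + e) = 2.76e+06 · (1 + 0.5409) = 2.76e+06 · 1.5409 ≈ 4.253e+06 m = 4.253 Mm.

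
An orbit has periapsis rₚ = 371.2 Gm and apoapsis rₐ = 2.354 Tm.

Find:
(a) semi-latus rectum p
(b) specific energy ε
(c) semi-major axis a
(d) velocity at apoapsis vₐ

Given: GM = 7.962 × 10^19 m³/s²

Convert to SI: rₚ = 371.2 Gm = 3.712e+11 m; rₐ = 2.354 Tm = 2.354e+12 m.
(a) From a = (rₚ + rₐ)/2 = 1.3626e+12 m and e = (rₐ − rₚ)/(rₐ + rₚ) = 0.72758, p = a(1 − e²) = 1.3626e+12 · (1 − (0.72758)²) ≈ 6.413e+11 m
(b) With a = (rₚ + rₐ)/2 = 1.3626e+12 m, ε = −GM/(2a) = −7.962e+19/(2 · 1.3626e+12) J/kg ≈ -2.922e+07 J/kg
(c) a = (rₚ + rₐ)/2 = (3.712e+11 + 2.354e+12)/2 ≈ 1.363e+12 m
(d) With a = (rₚ + rₐ)/2 = 1.3626e+12 m, vₐ = √(GM (2/rₐ − 1/a)) = √(7.962e+19 · (2/2.354e+12 − 1/1.3626e+12)) m/s ≈ 3035 m/s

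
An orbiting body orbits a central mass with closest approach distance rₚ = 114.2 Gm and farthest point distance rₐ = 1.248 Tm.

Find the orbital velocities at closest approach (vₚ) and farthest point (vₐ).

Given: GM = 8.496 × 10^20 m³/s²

Convert to SI: rₚ = 114.2 Gm = 1.142e+11 m; rₐ = 1.248 Tm = 1.248e+12 m.
Use the vis-viva equation v² = GM(2/r − 1/a) with a = (rₚ + rₐ)/2 = (1.142e+11 + 1.248e+12)/2 = 6.811e+11 m.
vₚ = √(GM · (2/rₚ − 1/a)) = √(8.496e+20 · (2/1.142e+11 − 1/6.811e+11)) m/s ≈ 1.168e+05 m/s = 116.8 km/s.
vₐ = √(GM · (2/rₐ − 1/a)) = √(8.496e+20 · (2/1.248e+12 − 1/6.811e+11)) m/s ≈ 1.068e+04 m/s = 10.68 km/s.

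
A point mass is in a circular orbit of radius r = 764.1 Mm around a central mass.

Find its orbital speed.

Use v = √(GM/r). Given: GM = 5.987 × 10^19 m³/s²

Convert to SI: r = 764.1 Mm = 7.641e+08 m.
For a circular orbit, gravity supplies the centripetal force, so v = √(GM / r).
v = √(5.987e+19 / 7.641e+08) m/s ≈ 2.799e+05 m/s = 279.9 km/s.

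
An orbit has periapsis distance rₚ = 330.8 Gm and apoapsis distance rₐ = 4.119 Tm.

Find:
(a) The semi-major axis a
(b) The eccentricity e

Convert to SI: rₚ = 330.8 Gm = 3.308e+11 m; rₐ = 4.119 Tm = 4.119e+12 m.
(a) a = (rₚ + rₐ) / 2 = (3.308e+11 + 4.119e+12) / 2 ≈ 2.225e+12 m = 2.225 Tm.
(b) e = (rₐ − rₚ) / (rₐ + rₚ) = (4.119e+12 − 3.308e+11) / (4.119e+12 + 3.308e+11) ≈ 0.8513.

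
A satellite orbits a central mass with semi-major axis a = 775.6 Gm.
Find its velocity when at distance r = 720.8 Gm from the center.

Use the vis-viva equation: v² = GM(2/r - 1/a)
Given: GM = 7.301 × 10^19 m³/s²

Convert to SI: a = 775.6 Gm = 7.756e+11 m; r = 720.8 Gm = 7.208e+11 m.
Vis-viva: v = √(GM · (2/r − 1/a)).
2/r − 1/a = 2/7.208e+11 − 1/7.756e+11 = 1.48537e-12 m⁻¹.
v = √(7.301e+19 · 1.48537e-12) m/s ≈ 1.041e+04 m/s = 10.41 km/s.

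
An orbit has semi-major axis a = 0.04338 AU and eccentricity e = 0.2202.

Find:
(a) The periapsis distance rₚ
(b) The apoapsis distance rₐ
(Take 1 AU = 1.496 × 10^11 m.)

Convert to SI: a = 0.04338 AU = 6.48965e+09 m.
(a) rₚ = a(1 − e) = 6.48965e+09 · (1 − 0.2202) = 6.48965e+09 · 0.7798 ≈ 5.061e+09 m = 0.03383 AU.
(b) rₐ = a(1 + e) = 6.48965e+09 · (1 + 0.2202) = 6.48965e+09 · 1.2202 ≈ 7.919e+09 m = 0.05293 AU.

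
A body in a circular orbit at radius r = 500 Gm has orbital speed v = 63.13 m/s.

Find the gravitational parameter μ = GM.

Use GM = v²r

Convert to SI: r = 500 Gm = 5e+11 m.
For a circular orbit v² = GM/r, so GM = v² · r.
GM = (63.13)² · 5e+11 m³/s² ≈ 1.993e+15 m³/s² = 1.993 × 10^15 m³/s².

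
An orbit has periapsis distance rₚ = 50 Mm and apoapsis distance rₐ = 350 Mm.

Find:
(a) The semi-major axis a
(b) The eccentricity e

Convert to SI: rₚ = 50 Mm = 5e+07 m; rₐ = 350 Mm = 3.5e+08 m.
(a) a = (rₚ + rₐ) / 2 = (5e+07 + 3.5e+08) / 2 ≈ 2e+08 m = 200 Mm.
(b) e = (rₐ − rₚ) / (rₐ + rₚ) = (3.5e+08 − 5e+07) / (3.5e+08 + 5e+07) ≈ 0.75.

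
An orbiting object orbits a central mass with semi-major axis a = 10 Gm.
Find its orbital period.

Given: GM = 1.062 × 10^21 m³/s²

Convert to SI: a = 10 Gm = 1e+10 m.
Kepler's third law: T = 2π √(a³ / GM).
Substituting a = 1e+10 m and GM = 1.062e+21 m³/s²:
T = 2π √((1e+10)³ / 1.062e+21) s
T ≈ 1.928e+05 s = 2.232 days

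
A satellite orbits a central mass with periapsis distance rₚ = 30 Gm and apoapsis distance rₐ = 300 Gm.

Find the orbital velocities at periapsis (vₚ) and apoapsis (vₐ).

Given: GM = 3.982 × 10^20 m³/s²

Convert to SI: rₚ = 30 Gm = 3e+10 m; rₐ = 300 Gm = 3e+11 m.
Use the vis-viva equation v² = GM(2/r − 1/a) with a = (rₚ + rₐ)/2 = (3e+10 + 3e+11)/2 = 1.65e+11 m.
vₚ = √(GM · (2/rₚ − 1/a)) = √(3.982e+20 · (2/3e+10 − 1/1.65e+11)) m/s ≈ 1.553e+05 m/s = 155.3 km/s.
vₐ = √(GM · (2/rₐ − 1/a)) = √(3.982e+20 · (2/3e+11 − 1/1.65e+11)) m/s ≈ 1.553e+04 m/s = 15.53 km/s.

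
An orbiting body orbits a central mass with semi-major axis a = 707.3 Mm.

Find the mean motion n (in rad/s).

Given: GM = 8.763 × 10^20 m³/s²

Convert to SI: a = 707.3 Mm = 7.073e+08 m.
n = √(GM / a³).
n = √(8.763e+20 / (7.073e+08)³) rad/s ≈ 0.001574 rad/s.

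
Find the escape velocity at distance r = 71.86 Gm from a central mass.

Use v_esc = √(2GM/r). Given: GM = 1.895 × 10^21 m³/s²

Convert to SI: r = 71.86 Gm = 7.186e+10 m.
Escape velocity comes from setting total energy to zero: ½v² − GM/r = 0 ⇒ v_esc = √(2GM / r).
v_esc = √(2 · 1.895e+21 / 7.186e+10) m/s ≈ 2.297e+05 m/s = 229.7 km/s.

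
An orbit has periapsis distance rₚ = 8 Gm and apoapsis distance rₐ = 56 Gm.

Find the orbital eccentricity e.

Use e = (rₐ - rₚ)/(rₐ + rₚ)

Convert to SI: rₚ = 8 Gm = 8e+09 m; rₐ = 56 Gm = 5.6e+10 m.
e = (rₐ − rₚ) / (rₐ + rₚ).
e = (5.6e+10 − 8e+09) / (5.6e+10 + 8e+09) = 4.8e+10 / 6.4e+10 ≈ 0.75.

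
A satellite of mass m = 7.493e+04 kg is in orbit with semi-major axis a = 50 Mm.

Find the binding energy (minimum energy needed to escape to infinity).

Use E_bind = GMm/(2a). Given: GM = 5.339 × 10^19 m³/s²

Convert to SI: a = 50 Mm = 5e+07 m.
Total orbital energy is E = −GMm/(2a); binding energy is E_bind = −E = GMm/(2a).
E_bind = 5.339e+19 · 7.493e+04 / (2 · 5e+07) J ≈ 4.001e+16 J = 40.01 PJ.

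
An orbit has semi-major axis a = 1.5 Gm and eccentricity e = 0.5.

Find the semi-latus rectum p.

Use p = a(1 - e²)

Convert to SI: a = 1.5 Gm = 1.5e+09 m.
p = a (1 − e²).
p = 1.5e+09 · (1 − (0.5)²) = 1.5e+09 · 0.75 ≈ 1.125e+09 m = 1.125 Gm.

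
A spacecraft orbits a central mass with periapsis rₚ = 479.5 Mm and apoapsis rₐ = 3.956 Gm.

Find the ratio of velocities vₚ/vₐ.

Convert to SI: rₚ = 479.5 Mm = 4.795e+08 m; rₐ = 3.956 Gm = 3.956e+09 m.
Conservation of angular momentum gives rₚvₚ = rₐvₐ, so vₚ/vₐ = rₐ/rₚ.
vₚ/vₐ = 3.956e+09 / 4.795e+08 ≈ 8.25.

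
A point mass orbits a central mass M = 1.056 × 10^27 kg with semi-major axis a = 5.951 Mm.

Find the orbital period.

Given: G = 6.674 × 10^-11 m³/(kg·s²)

Convert to SI: a = 5.951 Mm = 5.951e+06 m.
GM = G · M = 6.674e-11 · 1.056e+27 = 7.04774e+16 m³/s².
Kepler's third law: T = 2π √(a³ / GM).
Substituting a = 5.951e+06 m and GM = 7.04774e+16 m³/s²:
T = 2π √((5.951e+06)³ / 7.04774e+16) s
T ≈ 343.6 s = 5.726 minutes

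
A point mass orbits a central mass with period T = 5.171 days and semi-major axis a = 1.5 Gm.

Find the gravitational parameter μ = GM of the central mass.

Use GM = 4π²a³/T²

Convert to SI: T = 5.171 days = 446774 s; a = 1.5 Gm = 1.5e+09 m.
GM = 4π² · a³ / T².
GM = 4π² · (1.5e+09)³ / (446774)² m³/s² ≈ 6.675e+17 m³/s² = 6.675 × 10^17 m³/s².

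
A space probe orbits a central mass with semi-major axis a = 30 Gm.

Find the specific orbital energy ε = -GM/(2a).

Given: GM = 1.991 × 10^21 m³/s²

Convert to SI: a = 30 Gm = 3e+10 m.
ε = −GM / (2a).
ε = −1.991e+21 / (2 · 3e+10) J/kg ≈ -3.318e+10 J/kg = -33.18 GJ/kg.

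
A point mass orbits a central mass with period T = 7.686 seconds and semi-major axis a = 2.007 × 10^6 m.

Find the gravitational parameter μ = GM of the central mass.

GM = 4π² · a³ / T².
GM = 4π² · (2.007e+06)³ / (7.686)² m³/s² ≈ 5.403e+18 m³/s² = 5.403 × 10^18 m³/s².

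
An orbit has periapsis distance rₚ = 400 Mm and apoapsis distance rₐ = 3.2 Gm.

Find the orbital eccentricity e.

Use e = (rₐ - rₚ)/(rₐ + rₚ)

Convert to SI: rₚ = 400 Mm = 4e+08 m; rₐ = 3.2 Gm = 3.2e+09 m.
e = (rₐ − rₚ) / (rₐ + rₚ).
e = (3.2e+09 − 4e+08) / (3.2e+09 + 4e+08) = 2.8e+09 / 3.6e+09 ≈ 0.7778.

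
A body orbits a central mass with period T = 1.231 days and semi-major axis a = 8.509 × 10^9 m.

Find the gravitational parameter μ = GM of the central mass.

Convert to SI: T = 1.231 days = 106358 s.
GM = 4π² · a³ / T².
GM = 4π² · (8.509e+09)³ / (106358)² m³/s² ≈ 2.15e+21 m³/s² = 2.15 × 10^21 m³/s².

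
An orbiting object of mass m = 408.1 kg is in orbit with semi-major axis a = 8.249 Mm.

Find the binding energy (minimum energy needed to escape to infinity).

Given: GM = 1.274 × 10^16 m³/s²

Convert to SI: a = 8.249 Mm = 8.249e+06 m.
Total orbital energy is E = −GMm/(2a); binding energy is E_bind = −E = GMm/(2a).
E_bind = 1.274e+16 · 408.1 / (2 · 8.249e+06) J ≈ 3.151e+11 J = 315.1 GJ.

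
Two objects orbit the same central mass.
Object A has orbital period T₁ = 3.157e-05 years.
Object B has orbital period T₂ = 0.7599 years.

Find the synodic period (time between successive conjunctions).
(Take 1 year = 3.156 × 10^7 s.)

Convert to SI: T₁ = 3.157e-05 years = 996.349 s; T₂ = 0.7599 years = 2.39824e+07 s.
T_syn = |T₁ · T₂ / (T₁ − T₂)|.
T_syn = |996.349 · 2.39824e+07 / (996.349 − 2.39824e+07)| s ≈ 996.4 s = 3.157e-05 years.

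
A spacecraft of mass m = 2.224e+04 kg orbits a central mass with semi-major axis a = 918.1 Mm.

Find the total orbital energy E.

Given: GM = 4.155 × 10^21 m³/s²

Convert to SI: a = 918.1 Mm = 9.181e+08 m.
E = −GMm / (2a).
E = −4.155e+21 · 2.224e+04 / (2 · 9.181e+08) J ≈ -5.033e+16 J = -50.33 PJ.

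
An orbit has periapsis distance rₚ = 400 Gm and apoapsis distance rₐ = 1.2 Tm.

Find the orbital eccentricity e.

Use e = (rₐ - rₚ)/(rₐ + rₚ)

Convert to SI: rₚ = 400 Gm = 4e+11 m; rₐ = 1.2 Tm = 1.2e+12 m.
e = (rₐ − rₚ) / (rₐ + rₚ).
e = (1.2e+12 − 4e+11) / (1.2e+12 + 4e+11) = 8e+11 / 1.6e+12 ≈ 0.5.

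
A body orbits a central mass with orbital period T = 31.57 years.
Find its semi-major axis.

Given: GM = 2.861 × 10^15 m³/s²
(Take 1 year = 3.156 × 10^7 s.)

Convert to SI: T = 31.57 years = 9.96349e+08 s.
Invert Kepler's third law: a = (GM · T² / (4π²))^(1/3).
Substituting T = 9.96349e+08 s and GM = 2.861e+15 m³/s²:
a = (2.861e+15 · (9.96349e+08)² / (4π²))^(1/3) m
a ≈ 4.159e+10 m = 4.159 × 10^10 m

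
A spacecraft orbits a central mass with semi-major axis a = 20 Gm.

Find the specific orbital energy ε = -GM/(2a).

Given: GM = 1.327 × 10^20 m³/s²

Convert to SI: a = 20 Gm = 2e+10 m.
ε = −GM / (2a).
ε = −1.327e+20 / (2 · 2e+10) J/kg ≈ -3.318e+09 J/kg = -3.317 GJ/kg.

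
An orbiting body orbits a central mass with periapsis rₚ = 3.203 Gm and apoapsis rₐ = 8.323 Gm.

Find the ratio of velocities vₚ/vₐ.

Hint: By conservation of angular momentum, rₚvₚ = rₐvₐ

Convert to SI: rₚ = 3.203 Gm = 3.203e+09 m; rₐ = 8.323 Gm = 8.323e+09 m.
Conservation of angular momentum gives rₚvₚ = rₐvₐ, so vₚ/vₐ = rₐ/rₚ.
vₚ/vₐ = 8.323e+09 / 3.203e+09 ≈ 2.599.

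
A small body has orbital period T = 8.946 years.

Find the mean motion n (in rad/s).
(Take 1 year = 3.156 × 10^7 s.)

Convert to SI: T = 8.946 years = 2.82336e+08 s.
n = 2π / T.
n = 2π / 2.82336e+08 s ≈ 2.225e-08 rad/s.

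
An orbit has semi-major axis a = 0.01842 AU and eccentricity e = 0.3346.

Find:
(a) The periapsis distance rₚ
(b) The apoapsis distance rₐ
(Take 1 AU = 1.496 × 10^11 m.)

Convert to SI: a = 0.01842 AU = 2.75563e+09 m.
(a) rₚ = a(1 − e) = 2.75563e+09 · (1 − 0.3346) = 2.75563e+09 · 0.6654 ≈ 1.834e+09 m = 0.01226 AU.
(b) rₐ = a(1 + e) = 2.75563e+09 · (1 + 0.3346) = 2.75563e+09 · 1.3346 ≈ 3.678e+09 m = 0.02458 AU.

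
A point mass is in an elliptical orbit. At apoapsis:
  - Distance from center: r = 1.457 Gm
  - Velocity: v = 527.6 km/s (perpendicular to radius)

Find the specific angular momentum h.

Convert to SI: r = 1.457 Gm = 1.457e+09 m; v = 527.6 km/s = 527600 m/s.
With v perpendicular to r, h = r · v.
h = 1.457e+09 · 527600 m²/s ≈ 7.687e+14 m²/s.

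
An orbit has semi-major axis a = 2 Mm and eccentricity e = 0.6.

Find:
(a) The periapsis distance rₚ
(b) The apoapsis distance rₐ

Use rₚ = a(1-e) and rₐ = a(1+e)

Convert to SI: a = 2 Mm = 2e+06 m.
(a) rₚ = a(1 − e) = 2e+06 · (1 − 0.6) = 2e+06 · 0.4 ≈ 8e+05 m = 800 km.
(b) rₐ = a(1 + e) = 2e+06 · (1 + 0.6) = 2e+06 · 1.6 ≈ 3.2e+06 m = 3.2 Mm.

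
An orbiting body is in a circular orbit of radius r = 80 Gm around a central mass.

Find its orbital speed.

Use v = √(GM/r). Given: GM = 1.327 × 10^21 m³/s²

Convert to SI: r = 80 Gm = 8e+10 m.
For a circular orbit, gravity supplies the centripetal force, so v = √(GM / r).
v = √(1.327e+21 / 8e+10) m/s ≈ 1.288e+05 m/s = 128.8 km/s.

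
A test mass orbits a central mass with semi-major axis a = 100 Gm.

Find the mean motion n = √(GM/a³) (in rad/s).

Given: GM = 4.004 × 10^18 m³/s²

Convert to SI: a = 100 Gm = 1e+11 m.
n = √(GM / a³).
n = √(4.004e+18 / (1e+11)³) rad/s ≈ 6.328e-08 rad/s.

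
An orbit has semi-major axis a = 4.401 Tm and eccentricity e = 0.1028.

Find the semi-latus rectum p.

Convert to SI: a = 4.401 Tm = 4.401e+12 m.
p = a (1 − e²).
p = 4.401e+12 · (1 − (0.1028)²) = 4.401e+12 · 0.989432 ≈ 4.354e+12 m = 4.354 Tm.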